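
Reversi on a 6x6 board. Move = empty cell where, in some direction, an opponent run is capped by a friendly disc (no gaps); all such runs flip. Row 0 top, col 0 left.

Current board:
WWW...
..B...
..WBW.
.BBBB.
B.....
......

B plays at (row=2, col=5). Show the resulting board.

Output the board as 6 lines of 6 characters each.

Answer: WWW...
..B...
..WBBB
.BBBB.
B.....
......

Derivation:
Place B at (2,5); scan 8 dirs for brackets.
Dir NW: first cell '.' (not opp) -> no flip
Dir N: first cell '.' (not opp) -> no flip
Dir NE: edge -> no flip
Dir W: opp run (2,4) capped by B -> flip
Dir E: edge -> no flip
Dir SW: first cell 'B' (not opp) -> no flip
Dir S: first cell '.' (not opp) -> no flip
Dir SE: edge -> no flip
All flips: (2,4)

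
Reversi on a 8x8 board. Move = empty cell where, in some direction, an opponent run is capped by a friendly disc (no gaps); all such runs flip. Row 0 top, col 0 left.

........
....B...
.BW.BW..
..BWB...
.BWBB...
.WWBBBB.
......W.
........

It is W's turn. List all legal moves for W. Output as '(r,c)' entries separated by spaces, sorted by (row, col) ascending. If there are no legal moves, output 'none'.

(0,3): flips 1 -> legal
(0,4): no bracket -> illegal
(0,5): no bracket -> illegal
(1,0): no bracket -> illegal
(1,1): no bracket -> illegal
(1,2): no bracket -> illegal
(1,3): no bracket -> illegal
(1,5): flips 1 -> legal
(2,0): flips 1 -> legal
(2,3): flips 1 -> legal
(3,0): flips 1 -> legal
(3,1): flips 2 -> legal
(3,5): flips 1 -> legal
(4,0): flips 1 -> legal
(4,5): flips 2 -> legal
(4,6): flips 1 -> legal
(4,7): no bracket -> illegal
(5,0): no bracket -> illegal
(5,7): flips 4 -> legal
(6,2): no bracket -> illegal
(6,3): flips 2 -> legal
(6,4): flips 1 -> legal
(6,5): no bracket -> illegal
(6,7): no bracket -> illegal

Answer: (0,3) (1,5) (2,0) (2,3) (3,0) (3,1) (3,5) (4,0) (4,5) (4,6) (5,7) (6,3) (6,4)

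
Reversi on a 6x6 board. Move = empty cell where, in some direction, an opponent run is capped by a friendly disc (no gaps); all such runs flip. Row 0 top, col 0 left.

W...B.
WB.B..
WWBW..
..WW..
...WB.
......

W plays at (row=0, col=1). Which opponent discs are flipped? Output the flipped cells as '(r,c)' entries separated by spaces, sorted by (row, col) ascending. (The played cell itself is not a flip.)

Answer: (1,1)

Derivation:
Dir NW: edge -> no flip
Dir N: edge -> no flip
Dir NE: edge -> no flip
Dir W: first cell 'W' (not opp) -> no flip
Dir E: first cell '.' (not opp) -> no flip
Dir SW: first cell 'W' (not opp) -> no flip
Dir S: opp run (1,1) capped by W -> flip
Dir SE: first cell '.' (not opp) -> no flip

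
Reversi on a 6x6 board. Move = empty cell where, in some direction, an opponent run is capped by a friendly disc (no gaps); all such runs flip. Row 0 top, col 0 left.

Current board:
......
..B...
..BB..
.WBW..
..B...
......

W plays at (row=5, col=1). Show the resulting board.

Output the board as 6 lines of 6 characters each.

Answer: ......
..B...
..BB..
.WBW..
..W...
.W....

Derivation:
Place W at (5,1); scan 8 dirs for brackets.
Dir NW: first cell '.' (not opp) -> no flip
Dir N: first cell '.' (not opp) -> no flip
Dir NE: opp run (4,2) capped by W -> flip
Dir W: first cell '.' (not opp) -> no flip
Dir E: first cell '.' (not opp) -> no flip
Dir SW: edge -> no flip
Dir S: edge -> no flip
Dir SE: edge -> no flip
All flips: (4,2)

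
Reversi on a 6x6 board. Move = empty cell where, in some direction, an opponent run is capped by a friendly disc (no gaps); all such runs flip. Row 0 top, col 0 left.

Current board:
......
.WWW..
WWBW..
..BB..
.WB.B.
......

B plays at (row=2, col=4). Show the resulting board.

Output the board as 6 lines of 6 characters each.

Answer: ......
.WWW..
WWBBB.
..BB..
.WB.B.
......

Derivation:
Place B at (2,4); scan 8 dirs for brackets.
Dir NW: opp run (1,3), next='.' -> no flip
Dir N: first cell '.' (not opp) -> no flip
Dir NE: first cell '.' (not opp) -> no flip
Dir W: opp run (2,3) capped by B -> flip
Dir E: first cell '.' (not opp) -> no flip
Dir SW: first cell 'B' (not opp) -> no flip
Dir S: first cell '.' (not opp) -> no flip
Dir SE: first cell '.' (not opp) -> no flip
All flips: (2,3)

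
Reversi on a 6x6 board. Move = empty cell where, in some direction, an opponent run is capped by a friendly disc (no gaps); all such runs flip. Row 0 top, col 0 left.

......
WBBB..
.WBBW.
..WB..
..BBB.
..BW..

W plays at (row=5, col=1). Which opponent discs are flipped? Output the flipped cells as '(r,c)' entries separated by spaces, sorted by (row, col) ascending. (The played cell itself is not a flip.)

Dir NW: first cell '.' (not opp) -> no flip
Dir N: first cell '.' (not opp) -> no flip
Dir NE: opp run (4,2) (3,3) capped by W -> flip
Dir W: first cell '.' (not opp) -> no flip
Dir E: opp run (5,2) capped by W -> flip
Dir SW: edge -> no flip
Dir S: edge -> no flip
Dir SE: edge -> no flip

Answer: (3,3) (4,2) (5,2)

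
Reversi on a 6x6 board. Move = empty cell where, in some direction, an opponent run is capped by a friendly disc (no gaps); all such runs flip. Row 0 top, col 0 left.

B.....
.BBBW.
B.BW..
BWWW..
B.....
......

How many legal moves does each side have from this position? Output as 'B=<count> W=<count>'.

Answer: B=6 W=6

Derivation:
-- B to move --
(0,3): no bracket -> illegal
(0,4): no bracket -> illegal
(0,5): no bracket -> illegal
(1,5): flips 1 -> legal
(2,1): no bracket -> illegal
(2,4): flips 1 -> legal
(2,5): no bracket -> illegal
(3,4): flips 4 -> legal
(4,1): no bracket -> illegal
(4,2): flips 2 -> legal
(4,3): flips 2 -> legal
(4,4): flips 1 -> legal
B mobility = 6
-- W to move --
(0,1): flips 1 -> legal
(0,2): flips 2 -> legal
(0,3): flips 1 -> legal
(0,4): flips 2 -> legal
(1,0): flips 3 -> legal
(2,1): flips 1 -> legal
(2,4): no bracket -> illegal
(4,1): no bracket -> illegal
(5,0): no bracket -> illegal
(5,1): no bracket -> illegal
W mobility = 6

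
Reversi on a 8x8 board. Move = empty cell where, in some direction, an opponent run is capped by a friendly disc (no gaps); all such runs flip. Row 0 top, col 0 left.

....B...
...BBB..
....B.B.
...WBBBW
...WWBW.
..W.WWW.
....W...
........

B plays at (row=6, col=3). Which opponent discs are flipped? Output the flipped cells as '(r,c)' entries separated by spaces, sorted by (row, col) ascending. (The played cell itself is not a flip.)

Answer: (5,4)

Derivation:
Dir NW: opp run (5,2), next='.' -> no flip
Dir N: first cell '.' (not opp) -> no flip
Dir NE: opp run (5,4) capped by B -> flip
Dir W: first cell '.' (not opp) -> no flip
Dir E: opp run (6,4), next='.' -> no flip
Dir SW: first cell '.' (not opp) -> no flip
Dir S: first cell '.' (not opp) -> no flip
Dir SE: first cell '.' (not opp) -> no flip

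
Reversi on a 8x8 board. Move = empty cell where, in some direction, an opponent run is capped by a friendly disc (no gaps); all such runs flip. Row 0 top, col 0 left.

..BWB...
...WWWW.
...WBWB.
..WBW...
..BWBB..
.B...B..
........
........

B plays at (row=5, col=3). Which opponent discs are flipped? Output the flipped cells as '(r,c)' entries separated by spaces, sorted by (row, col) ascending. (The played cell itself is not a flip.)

Answer: (4,3)

Derivation:
Dir NW: first cell 'B' (not opp) -> no flip
Dir N: opp run (4,3) capped by B -> flip
Dir NE: first cell 'B' (not opp) -> no flip
Dir W: first cell '.' (not opp) -> no flip
Dir E: first cell '.' (not opp) -> no flip
Dir SW: first cell '.' (not opp) -> no flip
Dir S: first cell '.' (not opp) -> no flip
Dir SE: first cell '.' (not opp) -> no flip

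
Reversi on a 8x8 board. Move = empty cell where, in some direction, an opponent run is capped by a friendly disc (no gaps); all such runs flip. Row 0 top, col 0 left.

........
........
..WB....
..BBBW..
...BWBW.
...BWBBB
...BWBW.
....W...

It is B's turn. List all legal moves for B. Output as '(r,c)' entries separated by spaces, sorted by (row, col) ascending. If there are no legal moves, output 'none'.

Answer: (1,1) (1,2) (2,1) (2,4) (2,5) (2,6) (3,6) (3,7) (4,7) (6,7) (7,3) (7,5) (7,6) (7,7)

Derivation:
(1,1): flips 1 -> legal
(1,2): flips 1 -> legal
(1,3): no bracket -> illegal
(2,1): flips 1 -> legal
(2,4): flips 2 -> legal
(2,5): flips 1 -> legal
(2,6): flips 2 -> legal
(3,1): no bracket -> illegal
(3,6): flips 2 -> legal
(3,7): flips 1 -> legal
(4,7): flips 1 -> legal
(6,7): flips 1 -> legal
(7,3): flips 1 -> legal
(7,5): flips 2 -> legal
(7,6): flips 1 -> legal
(7,7): flips 1 -> legal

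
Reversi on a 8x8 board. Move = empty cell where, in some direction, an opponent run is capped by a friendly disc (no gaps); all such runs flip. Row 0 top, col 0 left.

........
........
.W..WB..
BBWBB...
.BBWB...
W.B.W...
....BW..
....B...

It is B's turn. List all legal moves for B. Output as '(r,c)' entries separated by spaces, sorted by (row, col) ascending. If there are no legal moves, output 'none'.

Answer: (1,1) (1,2) (1,4) (1,5) (2,2) (2,3) (5,3) (5,6) (6,6)

Derivation:
(1,0): no bracket -> illegal
(1,1): flips 1 -> legal
(1,2): flips 1 -> legal
(1,3): no bracket -> illegal
(1,4): flips 1 -> legal
(1,5): flips 1 -> legal
(2,0): no bracket -> illegal
(2,2): flips 1 -> legal
(2,3): flips 2 -> legal
(3,5): no bracket -> illegal
(4,0): no bracket -> illegal
(4,5): no bracket -> illegal
(5,1): no bracket -> illegal
(5,3): flips 1 -> legal
(5,5): no bracket -> illegal
(5,6): flips 1 -> legal
(6,0): no bracket -> illegal
(6,1): no bracket -> illegal
(6,3): no bracket -> illegal
(6,6): flips 1 -> legal
(7,5): no bracket -> illegal
(7,6): no bracket -> illegal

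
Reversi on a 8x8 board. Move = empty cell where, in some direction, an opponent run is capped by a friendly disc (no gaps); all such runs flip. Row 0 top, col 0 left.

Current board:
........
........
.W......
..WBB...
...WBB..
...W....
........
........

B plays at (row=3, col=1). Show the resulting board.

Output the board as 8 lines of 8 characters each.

Place B at (3,1); scan 8 dirs for brackets.
Dir NW: first cell '.' (not opp) -> no flip
Dir N: opp run (2,1), next='.' -> no flip
Dir NE: first cell '.' (not opp) -> no flip
Dir W: first cell '.' (not opp) -> no flip
Dir E: opp run (3,2) capped by B -> flip
Dir SW: first cell '.' (not opp) -> no flip
Dir S: first cell '.' (not opp) -> no flip
Dir SE: first cell '.' (not opp) -> no flip
All flips: (3,2)

Answer: ........
........
.W......
.BBBB...
...WBB..
...W....
........
........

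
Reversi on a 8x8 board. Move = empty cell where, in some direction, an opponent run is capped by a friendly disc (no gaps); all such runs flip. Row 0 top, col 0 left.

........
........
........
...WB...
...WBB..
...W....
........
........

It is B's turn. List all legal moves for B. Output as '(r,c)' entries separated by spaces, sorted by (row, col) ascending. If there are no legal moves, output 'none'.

(2,2): flips 1 -> legal
(2,3): no bracket -> illegal
(2,4): no bracket -> illegal
(3,2): flips 1 -> legal
(4,2): flips 1 -> legal
(5,2): flips 1 -> legal
(5,4): no bracket -> illegal
(6,2): flips 1 -> legal
(6,3): no bracket -> illegal
(6,4): no bracket -> illegal

Answer: (2,2) (3,2) (4,2) (5,2) (6,2)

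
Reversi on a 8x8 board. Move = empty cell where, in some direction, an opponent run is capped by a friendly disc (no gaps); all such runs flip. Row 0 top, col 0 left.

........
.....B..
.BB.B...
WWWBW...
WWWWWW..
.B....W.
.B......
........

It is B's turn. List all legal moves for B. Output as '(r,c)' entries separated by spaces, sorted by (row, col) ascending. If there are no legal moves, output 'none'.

(2,0): no bracket -> illegal
(2,3): no bracket -> illegal
(2,5): no bracket -> illegal
(3,5): flips 1 -> legal
(3,6): no bracket -> illegal
(4,6): no bracket -> illegal
(4,7): no bracket -> illegal
(5,0): no bracket -> illegal
(5,2): flips 2 -> legal
(5,3): flips 1 -> legal
(5,4): flips 4 -> legal
(5,5): flips 1 -> legal
(5,7): no bracket -> illegal
(6,5): no bracket -> illegal
(6,6): no bracket -> illegal
(6,7): no bracket -> illegal

Answer: (3,5) (5,2) (5,3) (5,4) (5,5)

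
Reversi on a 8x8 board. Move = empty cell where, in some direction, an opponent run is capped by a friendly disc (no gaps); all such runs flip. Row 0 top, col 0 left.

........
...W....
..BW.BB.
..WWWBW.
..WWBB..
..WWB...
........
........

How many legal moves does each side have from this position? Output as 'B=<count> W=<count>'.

-- B to move --
(0,2): no bracket -> illegal
(0,3): no bracket -> illegal
(0,4): flips 1 -> legal
(1,2): flips 2 -> legal
(1,4): no bracket -> illegal
(2,1): flips 2 -> legal
(2,4): flips 2 -> legal
(2,7): flips 1 -> legal
(3,1): flips 3 -> legal
(3,7): flips 1 -> legal
(4,1): flips 2 -> legal
(4,6): flips 1 -> legal
(4,7): flips 1 -> legal
(5,1): flips 2 -> legal
(6,1): flips 3 -> legal
(6,2): flips 4 -> legal
(6,3): no bracket -> illegal
(6,4): no bracket -> illegal
B mobility = 13
-- W to move --
(1,1): flips 1 -> legal
(1,2): flips 1 -> legal
(1,4): flips 1 -> legal
(1,5): no bracket -> illegal
(1,6): flips 2 -> legal
(1,7): flips 3 -> legal
(2,1): flips 1 -> legal
(2,4): no bracket -> illegal
(2,7): no bracket -> illegal
(3,1): flips 1 -> legal
(3,7): no bracket -> illegal
(4,6): flips 2 -> legal
(5,5): flips 2 -> legal
(5,6): flips 1 -> legal
(6,3): flips 2 -> legal
(6,4): flips 2 -> legal
(6,5): flips 1 -> legal
W mobility = 13

Answer: B=13 W=13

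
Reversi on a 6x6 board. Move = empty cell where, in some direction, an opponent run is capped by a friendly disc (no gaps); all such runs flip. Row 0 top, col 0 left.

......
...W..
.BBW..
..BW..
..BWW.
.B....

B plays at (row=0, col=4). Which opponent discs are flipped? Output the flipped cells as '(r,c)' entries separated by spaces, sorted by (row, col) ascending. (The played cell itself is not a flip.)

Dir NW: edge -> no flip
Dir N: edge -> no flip
Dir NE: edge -> no flip
Dir W: first cell '.' (not opp) -> no flip
Dir E: first cell '.' (not opp) -> no flip
Dir SW: opp run (1,3) capped by B -> flip
Dir S: first cell '.' (not opp) -> no flip
Dir SE: first cell '.' (not opp) -> no flip

Answer: (1,3)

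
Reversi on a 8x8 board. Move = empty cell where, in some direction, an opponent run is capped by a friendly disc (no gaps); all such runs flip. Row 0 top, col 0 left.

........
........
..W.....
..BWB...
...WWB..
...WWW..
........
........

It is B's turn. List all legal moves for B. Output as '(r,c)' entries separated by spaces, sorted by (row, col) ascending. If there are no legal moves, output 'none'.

Answer: (1,2) (4,2) (5,2) (6,3) (6,4) (6,5)

Derivation:
(1,1): no bracket -> illegal
(1,2): flips 1 -> legal
(1,3): no bracket -> illegal
(2,1): no bracket -> illegal
(2,3): no bracket -> illegal
(2,4): no bracket -> illegal
(3,1): no bracket -> illegal
(3,5): no bracket -> illegal
(4,2): flips 2 -> legal
(4,6): no bracket -> illegal
(5,2): flips 1 -> legal
(5,6): no bracket -> illegal
(6,2): no bracket -> illegal
(6,3): flips 1 -> legal
(6,4): flips 2 -> legal
(6,5): flips 3 -> legal
(6,6): no bracket -> illegal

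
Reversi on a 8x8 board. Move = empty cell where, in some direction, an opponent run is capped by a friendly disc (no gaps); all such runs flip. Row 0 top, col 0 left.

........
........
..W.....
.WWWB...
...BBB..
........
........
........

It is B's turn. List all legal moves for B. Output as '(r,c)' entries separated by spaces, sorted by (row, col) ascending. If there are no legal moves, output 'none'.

(1,1): flips 2 -> legal
(1,2): no bracket -> illegal
(1,3): no bracket -> illegal
(2,0): no bracket -> illegal
(2,1): flips 1 -> legal
(2,3): flips 1 -> legal
(2,4): no bracket -> illegal
(3,0): flips 3 -> legal
(4,0): no bracket -> illegal
(4,1): no bracket -> illegal
(4,2): no bracket -> illegal

Answer: (1,1) (2,1) (2,3) (3,0)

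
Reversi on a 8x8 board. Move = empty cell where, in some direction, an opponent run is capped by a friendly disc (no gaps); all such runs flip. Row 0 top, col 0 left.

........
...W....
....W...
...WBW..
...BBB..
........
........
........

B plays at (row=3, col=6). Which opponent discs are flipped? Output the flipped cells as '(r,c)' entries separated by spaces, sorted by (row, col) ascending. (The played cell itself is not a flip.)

Dir NW: first cell '.' (not opp) -> no flip
Dir N: first cell '.' (not opp) -> no flip
Dir NE: first cell '.' (not opp) -> no flip
Dir W: opp run (3,5) capped by B -> flip
Dir E: first cell '.' (not opp) -> no flip
Dir SW: first cell 'B' (not opp) -> no flip
Dir S: first cell '.' (not opp) -> no flip
Dir SE: first cell '.' (not opp) -> no flip

Answer: (3,5)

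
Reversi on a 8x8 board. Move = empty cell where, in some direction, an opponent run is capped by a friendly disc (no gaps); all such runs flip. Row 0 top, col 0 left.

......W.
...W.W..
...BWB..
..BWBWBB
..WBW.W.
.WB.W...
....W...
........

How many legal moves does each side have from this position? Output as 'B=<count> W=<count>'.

Answer: B=10 W=6

Derivation:
-- B to move --
(0,2): no bracket -> illegal
(0,3): flips 1 -> legal
(0,4): no bracket -> illegal
(0,5): flips 1 -> legal
(0,7): no bracket -> illegal
(1,2): no bracket -> illegal
(1,4): flips 1 -> legal
(1,6): no bracket -> illegal
(1,7): no bracket -> illegal
(2,2): no bracket -> illegal
(2,6): no bracket -> illegal
(3,1): no bracket -> illegal
(4,0): no bracket -> illegal
(4,1): flips 1 -> legal
(4,5): flips 2 -> legal
(4,7): no bracket -> illegal
(5,0): flips 1 -> legal
(5,3): no bracket -> illegal
(5,5): flips 1 -> legal
(5,6): flips 1 -> legal
(5,7): no bracket -> illegal
(6,0): no bracket -> illegal
(6,1): no bracket -> illegal
(6,2): no bracket -> illegal
(6,3): no bracket -> illegal
(6,5): flips 1 -> legal
(7,3): no bracket -> illegal
(7,4): flips 3 -> legal
(7,5): no bracket -> illegal
B mobility = 10
-- W to move --
(1,2): no bracket -> illegal
(1,4): no bracket -> illegal
(1,6): no bracket -> illegal
(2,1): flips 2 -> legal
(2,2): flips 2 -> legal
(2,6): flips 2 -> legal
(2,7): no bracket -> illegal
(3,1): flips 1 -> legal
(4,1): no bracket -> illegal
(4,5): no bracket -> illegal
(4,7): no bracket -> illegal
(5,3): flips 2 -> legal
(6,1): no bracket -> illegal
(6,2): flips 1 -> legal
(6,3): no bracket -> illegal
W mobility = 6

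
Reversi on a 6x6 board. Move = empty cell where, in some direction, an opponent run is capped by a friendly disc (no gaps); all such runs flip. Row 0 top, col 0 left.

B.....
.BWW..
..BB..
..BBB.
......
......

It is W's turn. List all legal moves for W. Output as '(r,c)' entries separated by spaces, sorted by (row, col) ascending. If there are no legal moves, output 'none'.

(0,1): no bracket -> illegal
(0,2): no bracket -> illegal
(1,0): flips 1 -> legal
(1,4): no bracket -> illegal
(2,0): no bracket -> illegal
(2,1): no bracket -> illegal
(2,4): no bracket -> illegal
(2,5): no bracket -> illegal
(3,1): flips 1 -> legal
(3,5): no bracket -> illegal
(4,1): no bracket -> illegal
(4,2): flips 2 -> legal
(4,3): flips 2 -> legal
(4,4): no bracket -> illegal
(4,5): flips 2 -> legal

Answer: (1,0) (3,1) (4,2) (4,3) (4,5)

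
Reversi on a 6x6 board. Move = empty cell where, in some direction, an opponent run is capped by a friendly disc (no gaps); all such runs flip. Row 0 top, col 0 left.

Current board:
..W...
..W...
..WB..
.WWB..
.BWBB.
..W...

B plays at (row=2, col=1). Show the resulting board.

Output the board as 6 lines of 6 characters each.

Place B at (2,1); scan 8 dirs for brackets.
Dir NW: first cell '.' (not opp) -> no flip
Dir N: first cell '.' (not opp) -> no flip
Dir NE: opp run (1,2), next='.' -> no flip
Dir W: first cell '.' (not opp) -> no flip
Dir E: opp run (2,2) capped by B -> flip
Dir SW: first cell '.' (not opp) -> no flip
Dir S: opp run (3,1) capped by B -> flip
Dir SE: opp run (3,2) capped by B -> flip
All flips: (2,2) (3,1) (3,2)

Answer: ..W...
..W...
.BBB..
.BBB..
.BWBB.
..W...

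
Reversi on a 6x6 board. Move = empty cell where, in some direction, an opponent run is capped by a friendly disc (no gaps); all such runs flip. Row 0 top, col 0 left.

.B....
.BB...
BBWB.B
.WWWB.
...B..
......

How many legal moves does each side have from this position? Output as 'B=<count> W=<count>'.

Answer: B=4 W=9

Derivation:
-- B to move --
(1,3): no bracket -> illegal
(2,4): no bracket -> illegal
(3,0): flips 3 -> legal
(4,0): no bracket -> illegal
(4,1): flips 2 -> legal
(4,2): flips 3 -> legal
(4,4): flips 2 -> legal
B mobility = 4
-- W to move --
(0,0): flips 1 -> legal
(0,2): flips 1 -> legal
(0,3): no bracket -> illegal
(1,0): flips 1 -> legal
(1,3): flips 1 -> legal
(1,4): flips 1 -> legal
(1,5): no bracket -> illegal
(2,4): flips 1 -> legal
(3,0): no bracket -> illegal
(3,5): flips 1 -> legal
(4,2): no bracket -> illegal
(4,4): no bracket -> illegal
(4,5): no bracket -> illegal
(5,2): no bracket -> illegal
(5,3): flips 1 -> legal
(5,4): flips 1 -> legal
W mobility = 9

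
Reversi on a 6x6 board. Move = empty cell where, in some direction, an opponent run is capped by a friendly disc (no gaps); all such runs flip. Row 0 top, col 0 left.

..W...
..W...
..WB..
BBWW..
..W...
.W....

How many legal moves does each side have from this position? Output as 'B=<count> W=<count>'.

-- B to move --
(0,1): flips 1 -> legal
(0,3): no bracket -> illegal
(1,1): no bracket -> illegal
(1,3): flips 1 -> legal
(2,1): flips 1 -> legal
(2,4): no bracket -> illegal
(3,4): flips 2 -> legal
(4,0): no bracket -> illegal
(4,1): flips 1 -> legal
(4,3): flips 1 -> legal
(4,4): no bracket -> illegal
(5,0): no bracket -> illegal
(5,2): no bracket -> illegal
(5,3): flips 1 -> legal
B mobility = 7
-- W to move --
(1,3): flips 1 -> legal
(1,4): flips 1 -> legal
(2,0): flips 1 -> legal
(2,1): no bracket -> illegal
(2,4): flips 1 -> legal
(3,4): flips 1 -> legal
(4,0): flips 1 -> legal
(4,1): no bracket -> illegal
W mobility = 6

Answer: B=7 W=6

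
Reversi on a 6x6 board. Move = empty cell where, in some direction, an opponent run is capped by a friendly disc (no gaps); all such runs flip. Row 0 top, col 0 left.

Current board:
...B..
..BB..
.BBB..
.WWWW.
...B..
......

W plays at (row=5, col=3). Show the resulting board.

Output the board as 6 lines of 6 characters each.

Place W at (5,3); scan 8 dirs for brackets.
Dir NW: first cell '.' (not opp) -> no flip
Dir N: opp run (4,3) capped by W -> flip
Dir NE: first cell '.' (not opp) -> no flip
Dir W: first cell '.' (not opp) -> no flip
Dir E: first cell '.' (not opp) -> no flip
Dir SW: edge -> no flip
Dir S: edge -> no flip
Dir SE: edge -> no flip
All flips: (4,3)

Answer: ...B..
..BB..
.BBB..
.WWWW.
...W..
...W..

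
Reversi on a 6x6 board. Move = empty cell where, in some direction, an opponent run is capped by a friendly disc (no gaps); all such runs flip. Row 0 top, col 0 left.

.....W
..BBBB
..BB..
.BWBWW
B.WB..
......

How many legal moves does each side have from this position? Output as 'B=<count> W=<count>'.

Answer: B=7 W=9

Derivation:
-- B to move --
(0,4): no bracket -> illegal
(2,1): flips 1 -> legal
(2,4): no bracket -> illegal
(2,5): flips 1 -> legal
(4,1): flips 2 -> legal
(4,4): no bracket -> illegal
(4,5): flips 1 -> legal
(5,1): flips 1 -> legal
(5,2): flips 2 -> legal
(5,3): flips 1 -> legal
B mobility = 7
-- W to move --
(0,1): flips 2 -> legal
(0,2): flips 2 -> legal
(0,3): no bracket -> illegal
(0,4): no bracket -> illegal
(1,1): no bracket -> illegal
(2,0): flips 1 -> legal
(2,1): no bracket -> illegal
(2,4): flips 1 -> legal
(2,5): flips 1 -> legal
(3,0): flips 1 -> legal
(4,1): no bracket -> illegal
(4,4): flips 1 -> legal
(5,0): no bracket -> illegal
(5,1): no bracket -> illegal
(5,2): flips 1 -> legal
(5,3): no bracket -> illegal
(5,4): flips 1 -> legal
W mobility = 9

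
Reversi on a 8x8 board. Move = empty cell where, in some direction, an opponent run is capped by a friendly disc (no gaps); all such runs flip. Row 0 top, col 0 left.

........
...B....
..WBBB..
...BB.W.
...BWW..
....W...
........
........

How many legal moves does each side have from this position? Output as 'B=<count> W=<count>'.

Answer: B=9 W=6

Derivation:
-- B to move --
(1,1): flips 1 -> legal
(1,2): no bracket -> illegal
(2,1): flips 1 -> legal
(2,6): no bracket -> illegal
(2,7): no bracket -> illegal
(3,1): flips 1 -> legal
(3,2): no bracket -> illegal
(3,5): no bracket -> illegal
(3,7): no bracket -> illegal
(4,6): flips 2 -> legal
(4,7): flips 1 -> legal
(5,3): no bracket -> illegal
(5,5): flips 1 -> legal
(5,6): flips 1 -> legal
(6,3): no bracket -> illegal
(6,4): flips 2 -> legal
(6,5): flips 1 -> legal
B mobility = 9
-- W to move --
(0,2): no bracket -> illegal
(0,3): no bracket -> illegal
(0,4): flips 1 -> legal
(1,2): flips 2 -> legal
(1,4): flips 3 -> legal
(1,5): no bracket -> illegal
(1,6): no bracket -> illegal
(2,6): flips 3 -> legal
(3,2): flips 1 -> legal
(3,5): no bracket -> illegal
(4,2): flips 1 -> legal
(5,2): no bracket -> illegal
(5,3): no bracket -> illegal
W mobility = 6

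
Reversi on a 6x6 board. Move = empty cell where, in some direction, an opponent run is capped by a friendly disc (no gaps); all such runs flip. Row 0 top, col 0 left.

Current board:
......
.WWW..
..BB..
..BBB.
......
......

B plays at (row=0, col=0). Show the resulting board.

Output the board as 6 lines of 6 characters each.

Answer: B.....
.BWW..
..BB..
..BBB.
......
......

Derivation:
Place B at (0,0); scan 8 dirs for brackets.
Dir NW: edge -> no flip
Dir N: edge -> no flip
Dir NE: edge -> no flip
Dir W: edge -> no flip
Dir E: first cell '.' (not opp) -> no flip
Dir SW: edge -> no flip
Dir S: first cell '.' (not opp) -> no flip
Dir SE: opp run (1,1) capped by B -> flip
All flips: (1,1)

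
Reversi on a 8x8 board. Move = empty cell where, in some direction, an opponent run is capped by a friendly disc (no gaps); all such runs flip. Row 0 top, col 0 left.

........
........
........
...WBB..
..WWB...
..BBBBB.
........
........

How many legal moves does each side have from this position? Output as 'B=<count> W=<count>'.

-- B to move --
(2,2): flips 1 -> legal
(2,3): flips 2 -> legal
(2,4): no bracket -> illegal
(3,1): flips 1 -> legal
(3,2): flips 3 -> legal
(4,1): flips 2 -> legal
(5,1): no bracket -> illegal
B mobility = 5
-- W to move --
(2,3): no bracket -> illegal
(2,4): no bracket -> illegal
(2,5): flips 1 -> legal
(2,6): no bracket -> illegal
(3,6): flips 2 -> legal
(4,1): no bracket -> illegal
(4,5): flips 1 -> legal
(4,6): no bracket -> illegal
(4,7): no bracket -> illegal
(5,1): no bracket -> illegal
(5,7): no bracket -> illegal
(6,1): flips 1 -> legal
(6,2): flips 1 -> legal
(6,3): flips 1 -> legal
(6,4): flips 1 -> legal
(6,5): flips 1 -> legal
(6,6): flips 2 -> legal
(6,7): no bracket -> illegal
W mobility = 9

Answer: B=5 W=9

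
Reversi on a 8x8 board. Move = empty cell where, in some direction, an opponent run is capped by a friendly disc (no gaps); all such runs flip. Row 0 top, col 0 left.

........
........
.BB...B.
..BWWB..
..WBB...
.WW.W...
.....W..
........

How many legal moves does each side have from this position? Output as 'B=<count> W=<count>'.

-- B to move --
(2,3): flips 1 -> legal
(2,4): flips 1 -> legal
(2,5): flips 1 -> legal
(3,1): no bracket -> illegal
(4,0): no bracket -> illegal
(4,1): flips 1 -> legal
(4,5): no bracket -> illegal
(5,0): no bracket -> illegal
(5,3): no bracket -> illegal
(5,5): no bracket -> illegal
(5,6): no bracket -> illegal
(6,0): no bracket -> illegal
(6,1): flips 1 -> legal
(6,2): flips 2 -> legal
(6,3): no bracket -> illegal
(6,4): flips 1 -> legal
(6,6): no bracket -> illegal
(7,4): no bracket -> illegal
(7,5): no bracket -> illegal
(7,6): flips 2 -> legal
B mobility = 8
-- W to move --
(1,0): flips 3 -> legal
(1,1): flips 1 -> legal
(1,2): flips 2 -> legal
(1,3): no bracket -> illegal
(1,5): no bracket -> illegal
(1,6): no bracket -> illegal
(1,7): no bracket -> illegal
(2,0): no bracket -> illegal
(2,3): no bracket -> illegal
(2,4): no bracket -> illegal
(2,5): no bracket -> illegal
(2,7): no bracket -> illegal
(3,0): no bracket -> illegal
(3,1): flips 1 -> legal
(3,6): flips 1 -> legal
(3,7): no bracket -> illegal
(4,1): no bracket -> illegal
(4,5): flips 2 -> legal
(4,6): no bracket -> illegal
(5,3): flips 1 -> legal
(5,5): flips 1 -> legal
W mobility = 8

Answer: B=8 W=8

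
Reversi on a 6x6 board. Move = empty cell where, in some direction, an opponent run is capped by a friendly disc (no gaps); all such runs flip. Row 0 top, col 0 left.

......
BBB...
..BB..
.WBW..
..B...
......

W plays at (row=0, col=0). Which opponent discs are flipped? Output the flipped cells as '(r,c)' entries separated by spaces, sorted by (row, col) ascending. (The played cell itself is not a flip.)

Answer: (1,1) (2,2)

Derivation:
Dir NW: edge -> no flip
Dir N: edge -> no flip
Dir NE: edge -> no flip
Dir W: edge -> no flip
Dir E: first cell '.' (not opp) -> no flip
Dir SW: edge -> no flip
Dir S: opp run (1,0), next='.' -> no flip
Dir SE: opp run (1,1) (2,2) capped by W -> flip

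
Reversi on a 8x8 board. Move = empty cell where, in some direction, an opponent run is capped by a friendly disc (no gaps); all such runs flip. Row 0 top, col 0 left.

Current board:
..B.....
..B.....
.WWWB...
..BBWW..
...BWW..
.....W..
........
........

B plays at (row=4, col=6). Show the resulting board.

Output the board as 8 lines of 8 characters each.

Place B at (4,6); scan 8 dirs for brackets.
Dir NW: opp run (3,5) capped by B -> flip
Dir N: first cell '.' (not opp) -> no flip
Dir NE: first cell '.' (not opp) -> no flip
Dir W: opp run (4,5) (4,4) capped by B -> flip
Dir E: first cell '.' (not opp) -> no flip
Dir SW: opp run (5,5), next='.' -> no flip
Dir S: first cell '.' (not opp) -> no flip
Dir SE: first cell '.' (not opp) -> no flip
All flips: (3,5) (4,4) (4,5)

Answer: ..B.....
..B.....
.WWWB...
..BBWB..
...BBBB.
.....W..
........
........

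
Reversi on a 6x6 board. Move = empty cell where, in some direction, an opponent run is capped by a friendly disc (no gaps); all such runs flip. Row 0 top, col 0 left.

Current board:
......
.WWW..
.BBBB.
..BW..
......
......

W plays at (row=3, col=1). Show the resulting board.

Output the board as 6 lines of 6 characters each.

Answer: ......
.WWW..
.WWBB.
.WWW..
......
......

Derivation:
Place W at (3,1); scan 8 dirs for brackets.
Dir NW: first cell '.' (not opp) -> no flip
Dir N: opp run (2,1) capped by W -> flip
Dir NE: opp run (2,2) capped by W -> flip
Dir W: first cell '.' (not opp) -> no flip
Dir E: opp run (3,2) capped by W -> flip
Dir SW: first cell '.' (not opp) -> no flip
Dir S: first cell '.' (not opp) -> no flip
Dir SE: first cell '.' (not opp) -> no flip
All flips: (2,1) (2,2) (3,2)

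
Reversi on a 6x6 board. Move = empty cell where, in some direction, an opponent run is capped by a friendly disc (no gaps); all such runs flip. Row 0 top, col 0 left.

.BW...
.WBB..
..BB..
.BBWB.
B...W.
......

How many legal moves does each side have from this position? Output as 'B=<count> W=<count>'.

-- B to move --
(0,0): flips 1 -> legal
(0,3): flips 1 -> legal
(1,0): flips 1 -> legal
(2,0): no bracket -> illegal
(2,1): flips 1 -> legal
(2,4): no bracket -> illegal
(3,5): no bracket -> illegal
(4,2): no bracket -> illegal
(4,3): flips 1 -> legal
(4,5): no bracket -> illegal
(5,3): no bracket -> illegal
(5,4): flips 1 -> legal
(5,5): flips 2 -> legal
B mobility = 7
-- W to move --
(0,0): flips 1 -> legal
(0,3): flips 2 -> legal
(0,4): no bracket -> illegal
(1,0): no bracket -> illegal
(1,4): flips 2 -> legal
(2,0): no bracket -> illegal
(2,1): no bracket -> illegal
(2,4): flips 2 -> legal
(2,5): no bracket -> illegal
(3,0): flips 2 -> legal
(3,5): flips 1 -> legal
(4,1): no bracket -> illegal
(4,2): flips 3 -> legal
(4,3): no bracket -> illegal
(4,5): no bracket -> illegal
(5,0): no bracket -> illegal
(5,1): no bracket -> illegal
W mobility = 7

Answer: B=7 W=7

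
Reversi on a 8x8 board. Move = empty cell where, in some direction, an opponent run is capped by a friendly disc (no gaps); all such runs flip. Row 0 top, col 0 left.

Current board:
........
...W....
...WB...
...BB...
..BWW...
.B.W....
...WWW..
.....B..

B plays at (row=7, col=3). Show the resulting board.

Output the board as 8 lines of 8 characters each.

Place B at (7,3); scan 8 dirs for brackets.
Dir NW: first cell '.' (not opp) -> no flip
Dir N: opp run (6,3) (5,3) (4,3) capped by B -> flip
Dir NE: opp run (6,4), next='.' -> no flip
Dir W: first cell '.' (not opp) -> no flip
Dir E: first cell '.' (not opp) -> no flip
Dir SW: edge -> no flip
Dir S: edge -> no flip
Dir SE: edge -> no flip
All flips: (4,3) (5,3) (6,3)

Answer: ........
...W....
...WB...
...BB...
..BBW...
.B.B....
...BWW..
...B.B..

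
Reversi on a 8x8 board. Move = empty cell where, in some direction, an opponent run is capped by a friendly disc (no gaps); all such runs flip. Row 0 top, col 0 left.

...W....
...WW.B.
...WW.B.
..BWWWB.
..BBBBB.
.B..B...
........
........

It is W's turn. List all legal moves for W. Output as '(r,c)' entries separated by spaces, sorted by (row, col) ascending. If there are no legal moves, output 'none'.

Answer: (1,7) (3,1) (3,7) (4,1) (5,2) (5,3) (5,5) (5,6) (5,7) (6,0) (6,4)

Derivation:
(0,5): no bracket -> illegal
(0,6): no bracket -> illegal
(0,7): no bracket -> illegal
(1,5): no bracket -> illegal
(1,7): flips 1 -> legal
(2,1): no bracket -> illegal
(2,2): no bracket -> illegal
(2,5): no bracket -> illegal
(2,7): no bracket -> illegal
(3,1): flips 1 -> legal
(3,7): flips 1 -> legal
(4,0): no bracket -> illegal
(4,1): flips 1 -> legal
(4,7): no bracket -> illegal
(5,0): no bracket -> illegal
(5,2): flips 1 -> legal
(5,3): flips 2 -> legal
(5,5): flips 2 -> legal
(5,6): flips 1 -> legal
(5,7): flips 1 -> legal
(6,0): flips 2 -> legal
(6,1): no bracket -> illegal
(6,2): no bracket -> illegal
(6,3): no bracket -> illegal
(6,4): flips 2 -> legal
(6,5): no bracket -> illegal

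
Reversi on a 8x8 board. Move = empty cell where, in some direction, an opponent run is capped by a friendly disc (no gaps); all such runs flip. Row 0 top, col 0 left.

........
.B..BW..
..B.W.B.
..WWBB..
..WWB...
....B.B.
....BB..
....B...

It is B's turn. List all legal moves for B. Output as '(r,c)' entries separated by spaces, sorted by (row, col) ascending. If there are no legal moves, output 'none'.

Answer: (0,4) (1,3) (1,6) (2,1) (3,1) (4,1) (5,2)

Derivation:
(0,4): flips 1 -> legal
(0,5): no bracket -> illegal
(0,6): no bracket -> illegal
(1,3): flips 1 -> legal
(1,6): flips 1 -> legal
(2,1): flips 2 -> legal
(2,3): no bracket -> illegal
(2,5): no bracket -> illegal
(3,1): flips 2 -> legal
(4,1): flips 2 -> legal
(5,1): no bracket -> illegal
(5,2): flips 3 -> legal
(5,3): no bracket -> illegal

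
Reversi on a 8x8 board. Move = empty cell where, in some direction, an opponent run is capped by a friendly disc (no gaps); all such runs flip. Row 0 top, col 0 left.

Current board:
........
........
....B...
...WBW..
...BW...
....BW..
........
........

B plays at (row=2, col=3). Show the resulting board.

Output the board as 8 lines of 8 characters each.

Answer: ........
........
...BB...
...BBW..
...BW...
....BW..
........
........

Derivation:
Place B at (2,3); scan 8 dirs for brackets.
Dir NW: first cell '.' (not opp) -> no flip
Dir N: first cell '.' (not opp) -> no flip
Dir NE: first cell '.' (not opp) -> no flip
Dir W: first cell '.' (not opp) -> no flip
Dir E: first cell 'B' (not opp) -> no flip
Dir SW: first cell '.' (not opp) -> no flip
Dir S: opp run (3,3) capped by B -> flip
Dir SE: first cell 'B' (not opp) -> no flip
All flips: (3,3)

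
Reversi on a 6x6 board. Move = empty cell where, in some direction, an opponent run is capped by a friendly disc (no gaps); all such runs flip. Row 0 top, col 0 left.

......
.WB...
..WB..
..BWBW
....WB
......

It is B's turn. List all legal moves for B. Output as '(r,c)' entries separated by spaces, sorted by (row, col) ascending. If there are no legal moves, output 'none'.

Answer: (1,0) (2,1) (2,5) (4,3) (5,4)

Derivation:
(0,0): no bracket -> illegal
(0,1): no bracket -> illegal
(0,2): no bracket -> illegal
(1,0): flips 1 -> legal
(1,3): no bracket -> illegal
(2,0): no bracket -> illegal
(2,1): flips 1 -> legal
(2,4): no bracket -> illegal
(2,5): flips 1 -> legal
(3,1): no bracket -> illegal
(4,2): no bracket -> illegal
(4,3): flips 2 -> legal
(5,3): no bracket -> illegal
(5,4): flips 1 -> legal
(5,5): no bracket -> illegal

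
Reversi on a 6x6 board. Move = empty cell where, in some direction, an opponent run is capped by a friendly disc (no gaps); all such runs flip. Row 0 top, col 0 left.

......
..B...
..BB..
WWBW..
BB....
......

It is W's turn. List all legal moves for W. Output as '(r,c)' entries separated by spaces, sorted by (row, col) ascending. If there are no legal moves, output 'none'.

(0,1): no bracket -> illegal
(0,2): no bracket -> illegal
(0,3): no bracket -> illegal
(1,1): flips 1 -> legal
(1,3): flips 2 -> legal
(1,4): no bracket -> illegal
(2,1): no bracket -> illegal
(2,4): no bracket -> illegal
(3,4): no bracket -> illegal
(4,2): no bracket -> illegal
(4,3): no bracket -> illegal
(5,0): flips 1 -> legal
(5,1): flips 1 -> legal
(5,2): flips 1 -> legal

Answer: (1,1) (1,3) (5,0) (5,1) (5,2)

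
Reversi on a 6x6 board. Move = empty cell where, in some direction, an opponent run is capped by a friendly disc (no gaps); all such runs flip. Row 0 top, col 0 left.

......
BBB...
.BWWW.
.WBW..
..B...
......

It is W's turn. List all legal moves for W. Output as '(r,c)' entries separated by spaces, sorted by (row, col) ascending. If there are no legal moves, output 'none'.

Answer: (0,0) (0,1) (0,2) (2,0) (4,1) (5,1) (5,2) (5,3)

Derivation:
(0,0): flips 1 -> legal
(0,1): flips 3 -> legal
(0,2): flips 1 -> legal
(0,3): no bracket -> illegal
(1,3): no bracket -> illegal
(2,0): flips 1 -> legal
(3,0): no bracket -> illegal
(4,1): flips 1 -> legal
(4,3): no bracket -> illegal
(5,1): flips 1 -> legal
(5,2): flips 2 -> legal
(5,3): flips 1 -> legal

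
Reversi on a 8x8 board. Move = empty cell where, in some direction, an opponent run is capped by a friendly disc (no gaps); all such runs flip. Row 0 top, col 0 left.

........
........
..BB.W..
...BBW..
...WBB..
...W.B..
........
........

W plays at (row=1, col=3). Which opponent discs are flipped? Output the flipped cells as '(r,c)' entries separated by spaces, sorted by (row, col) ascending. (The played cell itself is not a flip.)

Answer: (2,3) (3,3)

Derivation:
Dir NW: first cell '.' (not opp) -> no flip
Dir N: first cell '.' (not opp) -> no flip
Dir NE: first cell '.' (not opp) -> no flip
Dir W: first cell '.' (not opp) -> no flip
Dir E: first cell '.' (not opp) -> no flip
Dir SW: opp run (2,2), next='.' -> no flip
Dir S: opp run (2,3) (3,3) capped by W -> flip
Dir SE: first cell '.' (not opp) -> no flip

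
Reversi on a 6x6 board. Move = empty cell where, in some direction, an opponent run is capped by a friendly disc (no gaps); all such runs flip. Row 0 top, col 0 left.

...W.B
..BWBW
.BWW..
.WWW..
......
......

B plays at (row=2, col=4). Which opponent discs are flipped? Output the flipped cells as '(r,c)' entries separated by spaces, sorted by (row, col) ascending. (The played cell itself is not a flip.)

Answer: (2,2) (2,3)

Derivation:
Dir NW: opp run (1,3), next='.' -> no flip
Dir N: first cell 'B' (not opp) -> no flip
Dir NE: opp run (1,5), next=edge -> no flip
Dir W: opp run (2,3) (2,2) capped by B -> flip
Dir E: first cell '.' (not opp) -> no flip
Dir SW: opp run (3,3), next='.' -> no flip
Dir S: first cell '.' (not opp) -> no flip
Dir SE: first cell '.' (not opp) -> no flip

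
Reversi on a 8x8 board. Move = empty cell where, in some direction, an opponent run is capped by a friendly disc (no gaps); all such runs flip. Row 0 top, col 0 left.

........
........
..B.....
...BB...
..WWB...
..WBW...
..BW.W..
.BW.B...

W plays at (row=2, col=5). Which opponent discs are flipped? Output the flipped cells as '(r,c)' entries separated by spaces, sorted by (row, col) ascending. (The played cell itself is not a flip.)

Answer: (3,4)

Derivation:
Dir NW: first cell '.' (not opp) -> no flip
Dir N: first cell '.' (not opp) -> no flip
Dir NE: first cell '.' (not opp) -> no flip
Dir W: first cell '.' (not opp) -> no flip
Dir E: first cell '.' (not opp) -> no flip
Dir SW: opp run (3,4) capped by W -> flip
Dir S: first cell '.' (not opp) -> no flip
Dir SE: first cell '.' (not opp) -> no flip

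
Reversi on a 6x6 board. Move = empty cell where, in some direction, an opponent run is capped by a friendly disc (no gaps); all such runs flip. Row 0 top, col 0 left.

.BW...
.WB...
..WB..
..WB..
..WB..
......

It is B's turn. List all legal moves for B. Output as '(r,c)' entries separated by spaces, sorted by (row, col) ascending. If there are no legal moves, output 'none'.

Answer: (0,0) (0,3) (1,0) (2,1) (3,1) (4,1) (5,1) (5,2)

Derivation:
(0,0): flips 2 -> legal
(0,3): flips 1 -> legal
(1,0): flips 1 -> legal
(1,3): no bracket -> illegal
(2,0): no bracket -> illegal
(2,1): flips 3 -> legal
(3,1): flips 1 -> legal
(4,1): flips 2 -> legal
(5,1): flips 1 -> legal
(5,2): flips 3 -> legal
(5,3): no bracket -> illegal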